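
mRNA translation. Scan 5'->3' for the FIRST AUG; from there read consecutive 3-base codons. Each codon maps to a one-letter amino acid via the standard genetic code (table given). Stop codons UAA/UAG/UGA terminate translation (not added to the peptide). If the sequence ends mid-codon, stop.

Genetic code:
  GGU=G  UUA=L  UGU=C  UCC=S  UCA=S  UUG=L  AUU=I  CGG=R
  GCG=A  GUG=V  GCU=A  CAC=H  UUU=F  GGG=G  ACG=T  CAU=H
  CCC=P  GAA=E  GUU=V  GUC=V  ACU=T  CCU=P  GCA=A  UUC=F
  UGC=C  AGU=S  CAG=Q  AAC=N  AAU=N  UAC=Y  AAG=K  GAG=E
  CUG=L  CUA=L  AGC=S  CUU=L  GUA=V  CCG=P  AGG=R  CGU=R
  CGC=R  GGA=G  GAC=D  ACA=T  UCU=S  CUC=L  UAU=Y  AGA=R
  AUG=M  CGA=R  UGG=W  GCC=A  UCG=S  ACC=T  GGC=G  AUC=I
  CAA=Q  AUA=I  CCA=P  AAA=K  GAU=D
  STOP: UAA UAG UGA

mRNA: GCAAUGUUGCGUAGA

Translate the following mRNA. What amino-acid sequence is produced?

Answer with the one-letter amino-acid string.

Answer: MLRR

Derivation:
start AUG at pos 3
pos 3: AUG -> M; peptide=M
pos 6: UUG -> L; peptide=ML
pos 9: CGU -> R; peptide=MLR
pos 12: AGA -> R; peptide=MLRR
pos 15: only 0 nt remain (<3), stop (end of mRNA)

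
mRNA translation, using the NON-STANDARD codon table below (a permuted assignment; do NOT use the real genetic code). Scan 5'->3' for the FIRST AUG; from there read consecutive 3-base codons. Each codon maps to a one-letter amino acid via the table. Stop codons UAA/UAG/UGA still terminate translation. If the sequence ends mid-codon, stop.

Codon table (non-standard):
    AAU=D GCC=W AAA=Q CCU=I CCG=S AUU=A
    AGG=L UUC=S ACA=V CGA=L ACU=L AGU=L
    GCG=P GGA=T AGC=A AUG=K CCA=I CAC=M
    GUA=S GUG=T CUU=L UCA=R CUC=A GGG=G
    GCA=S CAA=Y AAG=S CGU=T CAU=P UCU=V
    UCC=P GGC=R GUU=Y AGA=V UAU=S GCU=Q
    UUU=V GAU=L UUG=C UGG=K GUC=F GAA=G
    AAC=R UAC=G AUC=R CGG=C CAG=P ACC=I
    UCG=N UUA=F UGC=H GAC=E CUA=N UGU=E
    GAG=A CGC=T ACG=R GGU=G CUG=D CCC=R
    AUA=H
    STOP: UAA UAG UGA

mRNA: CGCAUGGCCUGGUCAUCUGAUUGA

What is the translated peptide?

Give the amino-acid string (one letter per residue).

start AUG at pos 3
pos 3: AUG -> K; peptide=K
pos 6: GCC -> W; peptide=KW
pos 9: UGG -> K; peptide=KWK
pos 12: UCA -> R; peptide=KWKR
pos 15: UCU -> V; peptide=KWKRV
pos 18: GAU -> L; peptide=KWKRVL
pos 21: UGA -> STOP

Answer: KWKRVL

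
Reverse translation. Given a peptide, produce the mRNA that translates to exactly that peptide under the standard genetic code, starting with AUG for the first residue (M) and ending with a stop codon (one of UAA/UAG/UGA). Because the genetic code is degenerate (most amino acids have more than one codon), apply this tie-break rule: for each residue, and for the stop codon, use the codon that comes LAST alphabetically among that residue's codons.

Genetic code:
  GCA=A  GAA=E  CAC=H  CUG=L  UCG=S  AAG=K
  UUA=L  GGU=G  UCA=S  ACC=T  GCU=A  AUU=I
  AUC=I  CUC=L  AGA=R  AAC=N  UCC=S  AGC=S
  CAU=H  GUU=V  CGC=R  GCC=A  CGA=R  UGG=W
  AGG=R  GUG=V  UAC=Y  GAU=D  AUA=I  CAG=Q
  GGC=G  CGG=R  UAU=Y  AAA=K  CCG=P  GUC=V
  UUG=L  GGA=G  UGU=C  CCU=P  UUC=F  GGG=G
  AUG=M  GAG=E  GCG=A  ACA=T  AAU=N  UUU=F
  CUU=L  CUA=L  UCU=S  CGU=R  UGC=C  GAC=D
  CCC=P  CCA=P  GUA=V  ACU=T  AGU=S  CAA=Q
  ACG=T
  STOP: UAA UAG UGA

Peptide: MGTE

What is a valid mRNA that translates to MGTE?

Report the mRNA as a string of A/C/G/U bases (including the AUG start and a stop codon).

Answer: mRNA: AUGGGUACUGAGUGA

Derivation:
residue 1: M -> AUG (start codon)
residue 2: G codons sorted = GGA,GGC,GGG,GGU -> pick last = GGU
residue 3: T codons sorted = ACA,ACC,ACG,ACU -> pick last = ACU
residue 4: E codons sorted = GAA,GAG -> pick last = GAG
terminator: stop codons sorted = UAA,UAG,UGA -> pick last = UGA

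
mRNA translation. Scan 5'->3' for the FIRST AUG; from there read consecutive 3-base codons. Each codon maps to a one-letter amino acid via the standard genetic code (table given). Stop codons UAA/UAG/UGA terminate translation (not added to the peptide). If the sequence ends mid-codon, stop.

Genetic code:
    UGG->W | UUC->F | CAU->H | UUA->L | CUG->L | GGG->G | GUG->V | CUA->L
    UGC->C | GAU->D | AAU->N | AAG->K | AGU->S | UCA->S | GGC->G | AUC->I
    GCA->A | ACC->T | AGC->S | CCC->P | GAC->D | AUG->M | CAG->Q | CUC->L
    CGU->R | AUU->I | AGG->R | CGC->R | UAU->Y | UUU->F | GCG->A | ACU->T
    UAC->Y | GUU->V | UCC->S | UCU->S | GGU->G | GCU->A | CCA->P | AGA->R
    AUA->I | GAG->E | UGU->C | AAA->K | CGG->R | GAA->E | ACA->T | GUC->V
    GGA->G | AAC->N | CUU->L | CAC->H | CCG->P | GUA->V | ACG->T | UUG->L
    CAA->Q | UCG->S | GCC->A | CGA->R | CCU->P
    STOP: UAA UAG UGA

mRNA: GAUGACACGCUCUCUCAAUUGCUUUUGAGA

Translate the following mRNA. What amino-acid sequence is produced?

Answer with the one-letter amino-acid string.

Answer: MTRSLNCF

Derivation:
start AUG at pos 1
pos 1: AUG -> M; peptide=M
pos 4: ACA -> T; peptide=MT
pos 7: CGC -> R; peptide=MTR
pos 10: UCU -> S; peptide=MTRS
pos 13: CUC -> L; peptide=MTRSL
pos 16: AAU -> N; peptide=MTRSLN
pos 19: UGC -> C; peptide=MTRSLNC
pos 22: UUU -> F; peptide=MTRSLNCF
pos 25: UGA -> STOP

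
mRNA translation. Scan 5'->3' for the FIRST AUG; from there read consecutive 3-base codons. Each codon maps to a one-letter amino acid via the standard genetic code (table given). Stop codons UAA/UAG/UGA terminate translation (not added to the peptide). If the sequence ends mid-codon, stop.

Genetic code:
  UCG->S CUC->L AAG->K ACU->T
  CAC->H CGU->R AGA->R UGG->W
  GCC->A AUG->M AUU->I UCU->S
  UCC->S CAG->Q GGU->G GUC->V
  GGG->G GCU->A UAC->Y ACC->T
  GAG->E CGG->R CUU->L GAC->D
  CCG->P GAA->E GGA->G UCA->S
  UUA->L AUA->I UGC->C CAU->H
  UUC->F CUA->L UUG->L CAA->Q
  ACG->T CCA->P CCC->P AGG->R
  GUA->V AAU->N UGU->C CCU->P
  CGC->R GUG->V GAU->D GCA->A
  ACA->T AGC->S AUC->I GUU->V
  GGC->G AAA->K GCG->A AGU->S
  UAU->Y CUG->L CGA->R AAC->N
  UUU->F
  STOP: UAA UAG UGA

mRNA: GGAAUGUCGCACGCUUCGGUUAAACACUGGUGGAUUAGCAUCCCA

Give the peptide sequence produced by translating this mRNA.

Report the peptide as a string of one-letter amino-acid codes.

Answer: MSHASVKHWWISIP

Derivation:
start AUG at pos 3
pos 3: AUG -> M; peptide=M
pos 6: UCG -> S; peptide=MS
pos 9: CAC -> H; peptide=MSH
pos 12: GCU -> A; peptide=MSHA
pos 15: UCG -> S; peptide=MSHAS
pos 18: GUU -> V; peptide=MSHASV
pos 21: AAA -> K; peptide=MSHASVK
pos 24: CAC -> H; peptide=MSHASVKH
pos 27: UGG -> W; peptide=MSHASVKHW
pos 30: UGG -> W; peptide=MSHASVKHWW
pos 33: AUU -> I; peptide=MSHASVKHWWI
pos 36: AGC -> S; peptide=MSHASVKHWWIS
pos 39: AUC -> I; peptide=MSHASVKHWWISI
pos 42: CCA -> P; peptide=MSHASVKHWWISIP
pos 45: only 0 nt remain (<3), stop (end of mRNA)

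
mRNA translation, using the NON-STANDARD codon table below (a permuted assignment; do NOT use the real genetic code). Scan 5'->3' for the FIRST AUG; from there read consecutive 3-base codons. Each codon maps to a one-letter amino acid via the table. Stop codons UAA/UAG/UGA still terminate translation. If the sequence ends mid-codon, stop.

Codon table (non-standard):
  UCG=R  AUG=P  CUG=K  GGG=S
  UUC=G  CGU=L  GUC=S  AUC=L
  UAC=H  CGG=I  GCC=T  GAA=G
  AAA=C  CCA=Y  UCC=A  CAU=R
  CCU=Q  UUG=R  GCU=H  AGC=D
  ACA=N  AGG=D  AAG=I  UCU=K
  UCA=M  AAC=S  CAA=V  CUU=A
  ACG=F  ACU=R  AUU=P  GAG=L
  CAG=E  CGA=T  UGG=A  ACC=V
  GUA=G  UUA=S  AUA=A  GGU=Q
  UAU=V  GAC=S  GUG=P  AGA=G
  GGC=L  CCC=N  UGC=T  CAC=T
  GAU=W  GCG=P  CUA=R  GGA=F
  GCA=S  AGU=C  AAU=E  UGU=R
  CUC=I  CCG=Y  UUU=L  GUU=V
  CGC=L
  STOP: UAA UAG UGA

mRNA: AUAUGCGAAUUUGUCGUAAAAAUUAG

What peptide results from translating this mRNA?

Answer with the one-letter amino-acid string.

Answer: PTPRLCE

Derivation:
start AUG at pos 2
pos 2: AUG -> P; peptide=P
pos 5: CGA -> T; peptide=PT
pos 8: AUU -> P; peptide=PTP
pos 11: UGU -> R; peptide=PTPR
pos 14: CGU -> L; peptide=PTPRL
pos 17: AAA -> C; peptide=PTPRLC
pos 20: AAU -> E; peptide=PTPRLCE
pos 23: UAG -> STOP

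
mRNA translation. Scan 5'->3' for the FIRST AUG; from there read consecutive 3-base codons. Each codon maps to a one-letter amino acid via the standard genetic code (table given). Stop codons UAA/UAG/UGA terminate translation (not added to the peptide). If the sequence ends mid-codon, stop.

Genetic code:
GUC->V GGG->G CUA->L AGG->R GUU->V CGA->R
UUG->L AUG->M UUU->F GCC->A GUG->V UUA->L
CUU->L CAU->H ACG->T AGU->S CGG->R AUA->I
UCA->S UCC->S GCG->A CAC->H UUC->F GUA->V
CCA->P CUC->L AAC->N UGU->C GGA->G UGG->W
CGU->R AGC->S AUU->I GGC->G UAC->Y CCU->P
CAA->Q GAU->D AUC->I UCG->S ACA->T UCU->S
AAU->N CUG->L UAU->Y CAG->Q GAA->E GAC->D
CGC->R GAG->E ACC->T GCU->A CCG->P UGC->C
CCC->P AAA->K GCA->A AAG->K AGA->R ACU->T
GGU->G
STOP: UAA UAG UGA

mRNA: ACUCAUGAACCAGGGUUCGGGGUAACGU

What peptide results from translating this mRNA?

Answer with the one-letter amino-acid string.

Answer: MNQGSG

Derivation:
start AUG at pos 4
pos 4: AUG -> M; peptide=M
pos 7: AAC -> N; peptide=MN
pos 10: CAG -> Q; peptide=MNQ
pos 13: GGU -> G; peptide=MNQG
pos 16: UCG -> S; peptide=MNQGS
pos 19: GGG -> G; peptide=MNQGSG
pos 22: UAA -> STOP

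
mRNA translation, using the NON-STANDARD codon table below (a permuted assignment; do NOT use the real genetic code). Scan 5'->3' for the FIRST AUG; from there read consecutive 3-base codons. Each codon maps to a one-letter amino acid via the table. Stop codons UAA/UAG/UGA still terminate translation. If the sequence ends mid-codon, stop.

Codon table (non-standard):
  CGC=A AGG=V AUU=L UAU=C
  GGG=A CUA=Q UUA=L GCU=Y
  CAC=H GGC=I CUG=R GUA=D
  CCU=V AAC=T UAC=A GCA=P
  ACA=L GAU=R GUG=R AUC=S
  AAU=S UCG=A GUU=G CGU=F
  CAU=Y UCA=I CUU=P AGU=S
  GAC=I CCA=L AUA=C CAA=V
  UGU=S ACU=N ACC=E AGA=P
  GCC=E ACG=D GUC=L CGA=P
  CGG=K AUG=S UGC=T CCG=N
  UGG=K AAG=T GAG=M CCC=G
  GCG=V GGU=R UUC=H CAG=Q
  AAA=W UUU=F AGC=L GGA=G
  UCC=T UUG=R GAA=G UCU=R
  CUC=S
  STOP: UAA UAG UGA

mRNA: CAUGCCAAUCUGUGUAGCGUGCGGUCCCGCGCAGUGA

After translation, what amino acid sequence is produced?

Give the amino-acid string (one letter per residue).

Answer: SLSSDVTRGVQ

Derivation:
start AUG at pos 1
pos 1: AUG -> S; peptide=S
pos 4: CCA -> L; peptide=SL
pos 7: AUC -> S; peptide=SLS
pos 10: UGU -> S; peptide=SLSS
pos 13: GUA -> D; peptide=SLSSD
pos 16: GCG -> V; peptide=SLSSDV
pos 19: UGC -> T; peptide=SLSSDVT
pos 22: GGU -> R; peptide=SLSSDVTR
pos 25: CCC -> G; peptide=SLSSDVTRG
pos 28: GCG -> V; peptide=SLSSDVTRGV
pos 31: CAG -> Q; peptide=SLSSDVTRGVQ
pos 34: UGA -> STOP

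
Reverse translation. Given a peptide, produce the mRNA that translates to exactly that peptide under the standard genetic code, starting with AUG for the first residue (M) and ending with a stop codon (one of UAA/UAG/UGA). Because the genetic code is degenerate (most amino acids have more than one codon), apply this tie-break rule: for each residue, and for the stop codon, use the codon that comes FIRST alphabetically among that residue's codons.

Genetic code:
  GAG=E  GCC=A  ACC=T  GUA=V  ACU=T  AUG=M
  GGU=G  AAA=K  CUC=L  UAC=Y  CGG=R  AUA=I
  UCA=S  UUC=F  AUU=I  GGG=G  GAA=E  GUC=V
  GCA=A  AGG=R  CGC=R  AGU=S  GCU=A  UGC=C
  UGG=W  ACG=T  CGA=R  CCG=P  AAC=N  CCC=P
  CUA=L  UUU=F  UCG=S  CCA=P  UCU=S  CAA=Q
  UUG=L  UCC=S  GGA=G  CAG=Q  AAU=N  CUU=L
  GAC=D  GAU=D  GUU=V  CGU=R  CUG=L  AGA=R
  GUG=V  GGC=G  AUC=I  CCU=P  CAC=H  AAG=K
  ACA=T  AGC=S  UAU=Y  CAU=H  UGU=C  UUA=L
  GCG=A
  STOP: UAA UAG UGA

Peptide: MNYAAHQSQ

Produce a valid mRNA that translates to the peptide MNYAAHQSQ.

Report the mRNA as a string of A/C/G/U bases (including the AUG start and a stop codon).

residue 1: M -> AUG (start codon)
residue 2: N codons sorted = AAC,AAU -> pick first = AAC
residue 3: Y codons sorted = UAC,UAU -> pick first = UAC
residue 4: A codons sorted = GCA,GCC,GCG,GCU -> pick first = GCA
residue 5: A codons sorted = GCA,GCC,GCG,GCU -> pick first = GCA
residue 6: H codons sorted = CAC,CAU -> pick first = CAC
residue 7: Q codons sorted = CAA,CAG -> pick first = CAA
residue 8: S codons sorted = AGC,AGU,UCA,UCC,UCG,UCU -> pick first = AGC
residue 9: Q codons sorted = CAA,CAG -> pick first = CAA
terminator: stop codons sorted = UAA,UAG,UGA -> pick first = UAA

Answer: mRNA: AUGAACUACGCAGCACACCAAAGCCAAUAA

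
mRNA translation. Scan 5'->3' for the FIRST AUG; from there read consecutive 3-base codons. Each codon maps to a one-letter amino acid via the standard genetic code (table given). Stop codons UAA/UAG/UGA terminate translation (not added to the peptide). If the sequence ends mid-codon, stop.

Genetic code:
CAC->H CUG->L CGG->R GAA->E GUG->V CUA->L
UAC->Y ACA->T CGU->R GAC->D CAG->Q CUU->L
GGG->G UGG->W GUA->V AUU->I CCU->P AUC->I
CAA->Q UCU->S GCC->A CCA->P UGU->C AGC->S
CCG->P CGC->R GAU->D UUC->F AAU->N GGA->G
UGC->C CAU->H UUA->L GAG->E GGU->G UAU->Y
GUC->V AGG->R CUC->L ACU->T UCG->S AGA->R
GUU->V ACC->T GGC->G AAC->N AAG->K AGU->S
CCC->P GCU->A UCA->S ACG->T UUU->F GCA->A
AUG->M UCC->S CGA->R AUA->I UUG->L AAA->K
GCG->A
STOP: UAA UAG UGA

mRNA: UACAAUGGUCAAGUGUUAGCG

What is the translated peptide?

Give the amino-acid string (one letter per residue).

start AUG at pos 4
pos 4: AUG -> M; peptide=M
pos 7: GUC -> V; peptide=MV
pos 10: AAG -> K; peptide=MVK
pos 13: UGU -> C; peptide=MVKC
pos 16: UAG -> STOP

Answer: MVKC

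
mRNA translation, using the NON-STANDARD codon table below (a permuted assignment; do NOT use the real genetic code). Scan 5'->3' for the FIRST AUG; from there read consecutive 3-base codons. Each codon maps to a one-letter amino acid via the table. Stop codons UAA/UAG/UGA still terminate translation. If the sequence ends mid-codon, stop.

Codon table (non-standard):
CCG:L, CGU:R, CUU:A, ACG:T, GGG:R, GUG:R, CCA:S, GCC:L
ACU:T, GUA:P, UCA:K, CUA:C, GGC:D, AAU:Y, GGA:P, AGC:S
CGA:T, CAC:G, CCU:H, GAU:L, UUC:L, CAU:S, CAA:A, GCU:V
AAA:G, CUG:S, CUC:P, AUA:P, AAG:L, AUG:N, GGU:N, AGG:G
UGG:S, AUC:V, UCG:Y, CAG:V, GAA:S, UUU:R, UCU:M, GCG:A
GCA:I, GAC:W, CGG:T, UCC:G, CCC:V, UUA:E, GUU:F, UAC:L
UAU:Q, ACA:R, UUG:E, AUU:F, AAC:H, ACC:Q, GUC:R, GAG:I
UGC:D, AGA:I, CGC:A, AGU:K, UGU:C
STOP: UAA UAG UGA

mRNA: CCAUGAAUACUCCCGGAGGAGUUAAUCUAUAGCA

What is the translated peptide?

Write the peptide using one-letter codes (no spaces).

Answer: NYTVPPFYC

Derivation:
start AUG at pos 2
pos 2: AUG -> N; peptide=N
pos 5: AAU -> Y; peptide=NY
pos 8: ACU -> T; peptide=NYT
pos 11: CCC -> V; peptide=NYTV
pos 14: GGA -> P; peptide=NYTVP
pos 17: GGA -> P; peptide=NYTVPP
pos 20: GUU -> F; peptide=NYTVPPF
pos 23: AAU -> Y; peptide=NYTVPPFY
pos 26: CUA -> C; peptide=NYTVPPFYC
pos 29: UAG -> STOP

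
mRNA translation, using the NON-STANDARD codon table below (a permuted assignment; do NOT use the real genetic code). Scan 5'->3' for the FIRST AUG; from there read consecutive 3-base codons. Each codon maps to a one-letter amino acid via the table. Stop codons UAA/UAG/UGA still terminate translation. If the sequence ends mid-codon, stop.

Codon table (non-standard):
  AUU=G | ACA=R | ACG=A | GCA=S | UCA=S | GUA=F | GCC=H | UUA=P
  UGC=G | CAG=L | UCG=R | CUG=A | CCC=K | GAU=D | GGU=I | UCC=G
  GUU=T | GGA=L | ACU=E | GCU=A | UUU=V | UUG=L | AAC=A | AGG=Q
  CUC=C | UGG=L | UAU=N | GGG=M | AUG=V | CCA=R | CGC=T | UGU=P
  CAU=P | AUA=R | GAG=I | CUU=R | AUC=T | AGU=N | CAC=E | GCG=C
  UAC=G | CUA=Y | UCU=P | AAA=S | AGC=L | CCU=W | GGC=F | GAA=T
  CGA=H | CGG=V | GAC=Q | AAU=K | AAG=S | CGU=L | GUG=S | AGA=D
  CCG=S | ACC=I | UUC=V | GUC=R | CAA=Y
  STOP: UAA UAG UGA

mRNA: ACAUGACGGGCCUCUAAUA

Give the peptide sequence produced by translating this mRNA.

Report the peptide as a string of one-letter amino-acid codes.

Answer: VAFC

Derivation:
start AUG at pos 2
pos 2: AUG -> V; peptide=V
pos 5: ACG -> A; peptide=VA
pos 8: GGC -> F; peptide=VAF
pos 11: CUC -> C; peptide=VAFC
pos 14: UAA -> STOP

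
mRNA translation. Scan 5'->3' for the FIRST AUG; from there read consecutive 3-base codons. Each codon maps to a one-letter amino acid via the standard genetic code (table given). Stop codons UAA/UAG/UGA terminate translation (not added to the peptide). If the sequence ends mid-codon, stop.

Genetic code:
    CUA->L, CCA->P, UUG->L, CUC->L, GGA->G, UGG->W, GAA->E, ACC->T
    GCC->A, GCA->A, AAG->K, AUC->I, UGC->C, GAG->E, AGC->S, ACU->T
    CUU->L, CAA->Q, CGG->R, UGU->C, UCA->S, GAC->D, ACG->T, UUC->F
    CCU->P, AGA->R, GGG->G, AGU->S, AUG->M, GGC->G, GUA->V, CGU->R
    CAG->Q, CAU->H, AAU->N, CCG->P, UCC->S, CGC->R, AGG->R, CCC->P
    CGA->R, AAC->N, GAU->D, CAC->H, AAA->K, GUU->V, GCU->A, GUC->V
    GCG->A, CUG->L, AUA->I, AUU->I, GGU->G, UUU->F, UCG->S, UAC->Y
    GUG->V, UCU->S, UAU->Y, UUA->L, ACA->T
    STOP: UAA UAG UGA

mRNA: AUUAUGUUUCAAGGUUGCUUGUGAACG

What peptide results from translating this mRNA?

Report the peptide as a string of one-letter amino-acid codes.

Answer: MFQGCL

Derivation:
start AUG at pos 3
pos 3: AUG -> M; peptide=M
pos 6: UUU -> F; peptide=MF
pos 9: CAA -> Q; peptide=MFQ
pos 12: GGU -> G; peptide=MFQG
pos 15: UGC -> C; peptide=MFQGC
pos 18: UUG -> L; peptide=MFQGCL
pos 21: UGA -> STOP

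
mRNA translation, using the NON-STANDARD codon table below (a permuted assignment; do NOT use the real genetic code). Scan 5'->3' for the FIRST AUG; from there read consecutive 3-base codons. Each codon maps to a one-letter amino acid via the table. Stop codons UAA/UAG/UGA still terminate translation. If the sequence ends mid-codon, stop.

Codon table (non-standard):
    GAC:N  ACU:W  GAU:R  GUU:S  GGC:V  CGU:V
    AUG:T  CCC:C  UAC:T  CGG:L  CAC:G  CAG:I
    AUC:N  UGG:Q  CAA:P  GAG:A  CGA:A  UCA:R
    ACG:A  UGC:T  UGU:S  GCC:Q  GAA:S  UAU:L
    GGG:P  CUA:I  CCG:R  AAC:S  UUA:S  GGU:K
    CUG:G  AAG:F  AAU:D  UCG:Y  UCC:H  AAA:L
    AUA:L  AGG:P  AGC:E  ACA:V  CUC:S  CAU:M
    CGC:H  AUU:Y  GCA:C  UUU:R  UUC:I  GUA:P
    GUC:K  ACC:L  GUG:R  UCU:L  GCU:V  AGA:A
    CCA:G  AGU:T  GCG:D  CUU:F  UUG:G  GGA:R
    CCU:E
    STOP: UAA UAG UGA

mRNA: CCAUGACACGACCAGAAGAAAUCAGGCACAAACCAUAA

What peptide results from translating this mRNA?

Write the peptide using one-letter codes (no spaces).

Answer: TVAGSSNPGLG

Derivation:
start AUG at pos 2
pos 2: AUG -> T; peptide=T
pos 5: ACA -> V; peptide=TV
pos 8: CGA -> A; peptide=TVA
pos 11: CCA -> G; peptide=TVAG
pos 14: GAA -> S; peptide=TVAGS
pos 17: GAA -> S; peptide=TVAGSS
pos 20: AUC -> N; peptide=TVAGSSN
pos 23: AGG -> P; peptide=TVAGSSNP
pos 26: CAC -> G; peptide=TVAGSSNPG
pos 29: AAA -> L; peptide=TVAGSSNPGL
pos 32: CCA -> G; peptide=TVAGSSNPGLG
pos 35: UAA -> STOP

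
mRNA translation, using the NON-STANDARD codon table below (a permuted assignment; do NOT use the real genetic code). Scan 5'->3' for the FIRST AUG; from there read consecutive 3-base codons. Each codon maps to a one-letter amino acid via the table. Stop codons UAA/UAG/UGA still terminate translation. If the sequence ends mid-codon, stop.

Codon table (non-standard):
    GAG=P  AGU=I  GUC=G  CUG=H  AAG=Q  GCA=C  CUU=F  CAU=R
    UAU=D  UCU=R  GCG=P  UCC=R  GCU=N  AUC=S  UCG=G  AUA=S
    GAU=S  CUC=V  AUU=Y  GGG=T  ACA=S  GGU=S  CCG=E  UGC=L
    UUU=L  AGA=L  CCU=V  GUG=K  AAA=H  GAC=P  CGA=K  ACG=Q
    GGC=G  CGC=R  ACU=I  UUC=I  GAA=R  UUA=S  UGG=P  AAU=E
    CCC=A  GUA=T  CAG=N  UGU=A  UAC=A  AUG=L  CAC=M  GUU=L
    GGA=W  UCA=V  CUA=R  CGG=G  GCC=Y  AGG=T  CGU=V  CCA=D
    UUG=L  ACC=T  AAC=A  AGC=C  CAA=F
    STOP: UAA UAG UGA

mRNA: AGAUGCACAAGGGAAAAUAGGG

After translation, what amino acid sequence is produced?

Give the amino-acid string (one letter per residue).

start AUG at pos 2
pos 2: AUG -> L; peptide=L
pos 5: CAC -> M; peptide=LM
pos 8: AAG -> Q; peptide=LMQ
pos 11: GGA -> W; peptide=LMQW
pos 14: AAA -> H; peptide=LMQWH
pos 17: UAG -> STOP

Answer: LMQWH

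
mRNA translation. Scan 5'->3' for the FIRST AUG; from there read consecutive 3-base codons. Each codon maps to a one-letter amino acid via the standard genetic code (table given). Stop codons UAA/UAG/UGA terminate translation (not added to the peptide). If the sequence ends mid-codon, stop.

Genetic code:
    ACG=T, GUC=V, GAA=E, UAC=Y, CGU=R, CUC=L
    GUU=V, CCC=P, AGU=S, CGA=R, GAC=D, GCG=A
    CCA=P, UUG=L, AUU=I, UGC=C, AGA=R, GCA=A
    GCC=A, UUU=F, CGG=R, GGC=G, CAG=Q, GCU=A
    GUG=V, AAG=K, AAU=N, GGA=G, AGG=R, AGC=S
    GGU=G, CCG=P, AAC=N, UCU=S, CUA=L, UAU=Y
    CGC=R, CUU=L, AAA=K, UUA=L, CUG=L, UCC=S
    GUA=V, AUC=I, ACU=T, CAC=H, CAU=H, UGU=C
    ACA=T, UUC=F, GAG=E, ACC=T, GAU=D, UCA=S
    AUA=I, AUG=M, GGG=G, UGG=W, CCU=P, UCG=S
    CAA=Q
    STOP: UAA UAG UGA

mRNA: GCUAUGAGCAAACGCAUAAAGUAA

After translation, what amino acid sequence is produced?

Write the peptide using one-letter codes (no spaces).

start AUG at pos 3
pos 3: AUG -> M; peptide=M
pos 6: AGC -> S; peptide=MS
pos 9: AAA -> K; peptide=MSK
pos 12: CGC -> R; peptide=MSKR
pos 15: AUA -> I; peptide=MSKRI
pos 18: AAG -> K; peptide=MSKRIK
pos 21: UAA -> STOP

Answer: MSKRIK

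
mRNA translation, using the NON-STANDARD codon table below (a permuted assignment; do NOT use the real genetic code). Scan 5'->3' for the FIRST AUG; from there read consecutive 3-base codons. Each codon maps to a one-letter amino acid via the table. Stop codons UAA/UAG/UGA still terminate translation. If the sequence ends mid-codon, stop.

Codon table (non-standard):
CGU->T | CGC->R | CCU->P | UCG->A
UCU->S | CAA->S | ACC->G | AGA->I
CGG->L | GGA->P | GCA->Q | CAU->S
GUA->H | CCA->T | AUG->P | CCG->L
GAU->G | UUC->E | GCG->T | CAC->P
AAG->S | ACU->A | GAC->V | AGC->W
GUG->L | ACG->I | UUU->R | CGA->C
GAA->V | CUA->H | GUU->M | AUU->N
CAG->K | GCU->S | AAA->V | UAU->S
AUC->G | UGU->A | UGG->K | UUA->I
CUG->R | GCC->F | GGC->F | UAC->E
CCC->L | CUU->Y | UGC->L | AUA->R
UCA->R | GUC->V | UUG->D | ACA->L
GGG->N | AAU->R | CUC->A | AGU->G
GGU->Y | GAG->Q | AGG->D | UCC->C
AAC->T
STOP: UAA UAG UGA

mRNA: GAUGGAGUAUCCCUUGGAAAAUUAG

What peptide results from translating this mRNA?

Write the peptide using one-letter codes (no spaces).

start AUG at pos 1
pos 1: AUG -> P; peptide=P
pos 4: GAG -> Q; peptide=PQ
pos 7: UAU -> S; peptide=PQS
pos 10: CCC -> L; peptide=PQSL
pos 13: UUG -> D; peptide=PQSLD
pos 16: GAA -> V; peptide=PQSLDV
pos 19: AAU -> R; peptide=PQSLDVR
pos 22: UAG -> STOP

Answer: PQSLDVR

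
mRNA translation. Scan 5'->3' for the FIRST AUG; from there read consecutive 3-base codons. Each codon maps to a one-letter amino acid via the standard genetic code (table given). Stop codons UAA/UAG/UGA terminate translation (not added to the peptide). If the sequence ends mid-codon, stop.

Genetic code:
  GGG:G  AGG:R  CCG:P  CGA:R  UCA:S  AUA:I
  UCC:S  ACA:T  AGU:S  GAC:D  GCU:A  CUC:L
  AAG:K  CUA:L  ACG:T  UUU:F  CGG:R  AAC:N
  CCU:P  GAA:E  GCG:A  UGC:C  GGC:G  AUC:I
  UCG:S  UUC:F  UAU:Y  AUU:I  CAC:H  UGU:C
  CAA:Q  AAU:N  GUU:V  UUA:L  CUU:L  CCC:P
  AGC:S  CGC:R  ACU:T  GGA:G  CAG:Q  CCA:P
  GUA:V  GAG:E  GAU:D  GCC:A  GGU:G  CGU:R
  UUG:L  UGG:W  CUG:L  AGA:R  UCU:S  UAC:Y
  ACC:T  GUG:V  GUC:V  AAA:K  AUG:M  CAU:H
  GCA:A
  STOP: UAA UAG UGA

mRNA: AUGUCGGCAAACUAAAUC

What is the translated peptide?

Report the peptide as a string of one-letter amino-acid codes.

Answer: MSAN

Derivation:
start AUG at pos 0
pos 0: AUG -> M; peptide=M
pos 3: UCG -> S; peptide=MS
pos 6: GCA -> A; peptide=MSA
pos 9: AAC -> N; peptide=MSAN
pos 12: UAA -> STOP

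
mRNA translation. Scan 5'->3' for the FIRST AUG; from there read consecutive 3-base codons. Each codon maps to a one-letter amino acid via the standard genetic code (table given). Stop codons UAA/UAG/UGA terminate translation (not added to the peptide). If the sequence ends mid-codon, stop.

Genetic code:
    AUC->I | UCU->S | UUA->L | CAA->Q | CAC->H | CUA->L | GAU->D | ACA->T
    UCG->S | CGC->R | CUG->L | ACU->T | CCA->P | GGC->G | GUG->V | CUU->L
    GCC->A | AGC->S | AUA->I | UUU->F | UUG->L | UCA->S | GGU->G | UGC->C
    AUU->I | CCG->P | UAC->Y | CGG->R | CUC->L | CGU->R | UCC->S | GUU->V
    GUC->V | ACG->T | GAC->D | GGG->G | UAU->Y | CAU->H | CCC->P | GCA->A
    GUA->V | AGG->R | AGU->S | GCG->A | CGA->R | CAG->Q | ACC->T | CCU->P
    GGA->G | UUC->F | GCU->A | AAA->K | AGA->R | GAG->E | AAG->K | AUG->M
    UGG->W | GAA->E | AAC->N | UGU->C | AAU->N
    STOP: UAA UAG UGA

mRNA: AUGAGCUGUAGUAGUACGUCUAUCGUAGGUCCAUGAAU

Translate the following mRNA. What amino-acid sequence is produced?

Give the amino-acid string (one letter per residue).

start AUG at pos 0
pos 0: AUG -> M; peptide=M
pos 3: AGC -> S; peptide=MS
pos 6: UGU -> C; peptide=MSC
pos 9: AGU -> S; peptide=MSCS
pos 12: AGU -> S; peptide=MSCSS
pos 15: ACG -> T; peptide=MSCSST
pos 18: UCU -> S; peptide=MSCSSTS
pos 21: AUC -> I; peptide=MSCSSTSI
pos 24: GUA -> V; peptide=MSCSSTSIV
pos 27: GGU -> G; peptide=MSCSSTSIVG
pos 30: CCA -> P; peptide=MSCSSTSIVGP
pos 33: UGA -> STOP

Answer: MSCSSTSIVGP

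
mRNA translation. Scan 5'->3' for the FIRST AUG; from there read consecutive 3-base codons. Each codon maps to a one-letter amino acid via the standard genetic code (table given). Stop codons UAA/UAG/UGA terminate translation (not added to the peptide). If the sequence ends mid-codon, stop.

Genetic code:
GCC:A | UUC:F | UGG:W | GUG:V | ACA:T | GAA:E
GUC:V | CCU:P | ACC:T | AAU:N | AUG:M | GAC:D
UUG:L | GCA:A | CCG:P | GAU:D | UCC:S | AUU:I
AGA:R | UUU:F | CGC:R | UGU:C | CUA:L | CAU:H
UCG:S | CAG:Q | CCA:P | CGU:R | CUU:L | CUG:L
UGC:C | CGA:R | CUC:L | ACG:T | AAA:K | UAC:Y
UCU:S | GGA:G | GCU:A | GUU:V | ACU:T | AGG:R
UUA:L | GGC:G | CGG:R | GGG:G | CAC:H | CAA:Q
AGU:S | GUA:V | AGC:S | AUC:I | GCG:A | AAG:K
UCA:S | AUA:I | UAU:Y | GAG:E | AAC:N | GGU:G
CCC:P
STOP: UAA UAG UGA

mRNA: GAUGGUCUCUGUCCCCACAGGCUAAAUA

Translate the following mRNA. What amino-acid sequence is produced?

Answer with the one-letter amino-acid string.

start AUG at pos 1
pos 1: AUG -> M; peptide=M
pos 4: GUC -> V; peptide=MV
pos 7: UCU -> S; peptide=MVS
pos 10: GUC -> V; peptide=MVSV
pos 13: CCC -> P; peptide=MVSVP
pos 16: ACA -> T; peptide=MVSVPT
pos 19: GGC -> G; peptide=MVSVPTG
pos 22: UAA -> STOP

Answer: MVSVPTG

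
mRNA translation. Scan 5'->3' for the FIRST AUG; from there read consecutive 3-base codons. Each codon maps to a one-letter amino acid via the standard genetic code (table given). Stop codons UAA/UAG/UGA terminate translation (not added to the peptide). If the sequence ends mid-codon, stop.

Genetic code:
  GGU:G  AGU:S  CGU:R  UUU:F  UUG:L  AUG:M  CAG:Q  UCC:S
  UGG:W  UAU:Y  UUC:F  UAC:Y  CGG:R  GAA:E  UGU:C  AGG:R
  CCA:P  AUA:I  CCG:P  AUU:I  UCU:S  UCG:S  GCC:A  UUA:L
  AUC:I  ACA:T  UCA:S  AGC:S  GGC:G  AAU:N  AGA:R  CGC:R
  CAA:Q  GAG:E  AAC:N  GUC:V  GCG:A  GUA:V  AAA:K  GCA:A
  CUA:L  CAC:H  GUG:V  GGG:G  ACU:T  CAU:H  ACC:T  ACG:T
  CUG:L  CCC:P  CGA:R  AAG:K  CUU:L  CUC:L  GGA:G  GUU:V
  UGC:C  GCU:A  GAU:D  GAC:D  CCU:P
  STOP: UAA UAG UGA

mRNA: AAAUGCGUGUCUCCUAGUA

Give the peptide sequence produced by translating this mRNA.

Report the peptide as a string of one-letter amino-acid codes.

Answer: MRVS

Derivation:
start AUG at pos 2
pos 2: AUG -> M; peptide=M
pos 5: CGU -> R; peptide=MR
pos 8: GUC -> V; peptide=MRV
pos 11: UCC -> S; peptide=MRVS
pos 14: UAG -> STOP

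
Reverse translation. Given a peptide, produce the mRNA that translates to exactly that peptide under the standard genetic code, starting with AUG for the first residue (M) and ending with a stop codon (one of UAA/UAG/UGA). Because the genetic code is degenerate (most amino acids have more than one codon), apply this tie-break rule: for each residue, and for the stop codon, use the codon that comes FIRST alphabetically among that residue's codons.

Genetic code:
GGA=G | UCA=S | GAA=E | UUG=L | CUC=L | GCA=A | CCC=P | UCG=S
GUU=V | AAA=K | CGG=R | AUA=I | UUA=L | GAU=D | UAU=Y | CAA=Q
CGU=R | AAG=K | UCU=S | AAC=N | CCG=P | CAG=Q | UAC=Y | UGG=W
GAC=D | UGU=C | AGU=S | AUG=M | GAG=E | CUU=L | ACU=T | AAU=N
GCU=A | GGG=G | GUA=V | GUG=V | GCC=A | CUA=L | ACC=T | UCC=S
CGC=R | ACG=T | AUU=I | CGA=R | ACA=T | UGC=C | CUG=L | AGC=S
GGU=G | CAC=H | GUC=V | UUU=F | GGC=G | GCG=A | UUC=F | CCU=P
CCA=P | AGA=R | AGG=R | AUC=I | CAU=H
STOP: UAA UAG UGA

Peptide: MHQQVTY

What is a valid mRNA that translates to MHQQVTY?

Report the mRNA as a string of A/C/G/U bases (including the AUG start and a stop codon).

Answer: mRNA: AUGCACCAACAAGUAACAUACUAA

Derivation:
residue 1: M -> AUG (start codon)
residue 2: H codons sorted = CAC,CAU -> pick first = CAC
residue 3: Q codons sorted = CAA,CAG -> pick first = CAA
residue 4: Q codons sorted = CAA,CAG -> pick first = CAA
residue 5: V codons sorted = GUA,GUC,GUG,GUU -> pick first = GUA
residue 6: T codons sorted = ACA,ACC,ACG,ACU -> pick first = ACA
residue 7: Y codons sorted = UAC,UAU -> pick first = UAC
terminator: stop codons sorted = UAA,UAG,UGA -> pick first = UAA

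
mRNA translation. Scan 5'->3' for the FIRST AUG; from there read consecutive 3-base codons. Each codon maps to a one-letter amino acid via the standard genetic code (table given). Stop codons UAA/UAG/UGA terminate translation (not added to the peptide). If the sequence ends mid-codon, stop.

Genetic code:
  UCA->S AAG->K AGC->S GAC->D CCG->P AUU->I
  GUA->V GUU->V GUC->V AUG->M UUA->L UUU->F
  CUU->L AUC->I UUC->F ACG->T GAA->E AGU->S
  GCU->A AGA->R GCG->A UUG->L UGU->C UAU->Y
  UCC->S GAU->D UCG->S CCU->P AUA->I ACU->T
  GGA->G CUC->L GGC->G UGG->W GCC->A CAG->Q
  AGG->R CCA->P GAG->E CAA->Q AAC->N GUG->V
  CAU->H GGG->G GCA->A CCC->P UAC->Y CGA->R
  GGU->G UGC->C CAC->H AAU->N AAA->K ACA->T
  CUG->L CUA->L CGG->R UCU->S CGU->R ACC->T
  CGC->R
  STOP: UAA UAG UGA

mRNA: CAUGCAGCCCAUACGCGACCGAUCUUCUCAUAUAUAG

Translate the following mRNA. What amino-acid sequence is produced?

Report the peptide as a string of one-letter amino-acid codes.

Answer: MQPIRDRSSHI

Derivation:
start AUG at pos 1
pos 1: AUG -> M; peptide=M
pos 4: CAG -> Q; peptide=MQ
pos 7: CCC -> P; peptide=MQP
pos 10: AUA -> I; peptide=MQPI
pos 13: CGC -> R; peptide=MQPIR
pos 16: GAC -> D; peptide=MQPIRD
pos 19: CGA -> R; peptide=MQPIRDR
pos 22: UCU -> S; peptide=MQPIRDRS
pos 25: UCU -> S; peptide=MQPIRDRSS
pos 28: CAU -> H; peptide=MQPIRDRSSH
pos 31: AUA -> I; peptide=MQPIRDRSSHI
pos 34: UAG -> STOP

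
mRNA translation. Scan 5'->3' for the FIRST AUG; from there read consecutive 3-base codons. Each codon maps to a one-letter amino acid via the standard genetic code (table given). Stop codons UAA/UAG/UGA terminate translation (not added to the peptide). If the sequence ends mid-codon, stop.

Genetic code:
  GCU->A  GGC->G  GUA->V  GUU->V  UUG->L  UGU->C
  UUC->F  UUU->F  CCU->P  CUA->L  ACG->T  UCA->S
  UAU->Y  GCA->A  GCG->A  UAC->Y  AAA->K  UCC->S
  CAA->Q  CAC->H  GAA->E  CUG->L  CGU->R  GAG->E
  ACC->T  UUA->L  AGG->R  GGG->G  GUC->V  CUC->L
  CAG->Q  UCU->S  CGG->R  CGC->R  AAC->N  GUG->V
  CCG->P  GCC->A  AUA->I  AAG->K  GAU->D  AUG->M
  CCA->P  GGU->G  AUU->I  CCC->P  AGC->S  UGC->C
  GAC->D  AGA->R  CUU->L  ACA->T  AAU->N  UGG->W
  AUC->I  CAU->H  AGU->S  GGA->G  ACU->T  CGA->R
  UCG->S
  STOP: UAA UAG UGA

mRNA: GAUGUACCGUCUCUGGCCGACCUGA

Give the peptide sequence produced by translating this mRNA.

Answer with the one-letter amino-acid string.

Answer: MYRLWPT

Derivation:
start AUG at pos 1
pos 1: AUG -> M; peptide=M
pos 4: UAC -> Y; peptide=MY
pos 7: CGU -> R; peptide=MYR
pos 10: CUC -> L; peptide=MYRL
pos 13: UGG -> W; peptide=MYRLW
pos 16: CCG -> P; peptide=MYRLWP
pos 19: ACC -> T; peptide=MYRLWPT
pos 22: UGA -> STOP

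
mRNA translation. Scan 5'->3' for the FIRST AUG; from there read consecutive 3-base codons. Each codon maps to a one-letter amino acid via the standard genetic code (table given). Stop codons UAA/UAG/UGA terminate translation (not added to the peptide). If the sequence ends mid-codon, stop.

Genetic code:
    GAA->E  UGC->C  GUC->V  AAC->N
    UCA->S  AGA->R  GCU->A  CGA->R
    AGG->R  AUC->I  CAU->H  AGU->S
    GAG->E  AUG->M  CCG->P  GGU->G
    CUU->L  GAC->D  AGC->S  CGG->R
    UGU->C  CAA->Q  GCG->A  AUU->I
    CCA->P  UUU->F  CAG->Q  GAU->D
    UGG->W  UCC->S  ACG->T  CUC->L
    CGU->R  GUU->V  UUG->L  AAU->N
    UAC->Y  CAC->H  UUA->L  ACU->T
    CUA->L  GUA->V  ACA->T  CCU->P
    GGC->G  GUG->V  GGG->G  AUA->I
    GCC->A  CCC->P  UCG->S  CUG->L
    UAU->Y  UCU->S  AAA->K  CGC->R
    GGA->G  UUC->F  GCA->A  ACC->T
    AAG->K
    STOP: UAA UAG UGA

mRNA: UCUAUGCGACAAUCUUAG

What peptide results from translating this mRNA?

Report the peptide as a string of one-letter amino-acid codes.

Answer: MRQS

Derivation:
start AUG at pos 3
pos 3: AUG -> M; peptide=M
pos 6: CGA -> R; peptide=MR
pos 9: CAA -> Q; peptide=MRQ
pos 12: UCU -> S; peptide=MRQS
pos 15: UAG -> STOP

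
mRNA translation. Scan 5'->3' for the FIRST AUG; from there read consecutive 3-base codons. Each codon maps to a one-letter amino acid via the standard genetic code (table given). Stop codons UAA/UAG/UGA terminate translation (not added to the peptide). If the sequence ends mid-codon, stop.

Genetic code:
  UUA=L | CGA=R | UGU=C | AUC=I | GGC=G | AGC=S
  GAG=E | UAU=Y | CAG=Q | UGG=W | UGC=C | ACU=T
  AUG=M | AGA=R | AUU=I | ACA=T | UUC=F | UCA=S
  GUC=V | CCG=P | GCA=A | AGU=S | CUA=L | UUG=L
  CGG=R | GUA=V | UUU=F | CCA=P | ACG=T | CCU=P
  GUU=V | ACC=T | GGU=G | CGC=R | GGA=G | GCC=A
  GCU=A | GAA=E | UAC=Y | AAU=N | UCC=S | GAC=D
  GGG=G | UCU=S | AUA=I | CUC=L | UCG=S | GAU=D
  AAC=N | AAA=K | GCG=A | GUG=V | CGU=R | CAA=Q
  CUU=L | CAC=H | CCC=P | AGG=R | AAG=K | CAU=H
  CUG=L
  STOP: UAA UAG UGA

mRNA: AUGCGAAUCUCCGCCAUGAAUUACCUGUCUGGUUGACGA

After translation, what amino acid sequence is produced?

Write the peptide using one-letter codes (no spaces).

start AUG at pos 0
pos 0: AUG -> M; peptide=M
pos 3: CGA -> R; peptide=MR
pos 6: AUC -> I; peptide=MRI
pos 9: UCC -> S; peptide=MRIS
pos 12: GCC -> A; peptide=MRISA
pos 15: AUG -> M; peptide=MRISAM
pos 18: AAU -> N; peptide=MRISAMN
pos 21: UAC -> Y; peptide=MRISAMNY
pos 24: CUG -> L; peptide=MRISAMNYL
pos 27: UCU -> S; peptide=MRISAMNYLS
pos 30: GGU -> G; peptide=MRISAMNYLSG
pos 33: UGA -> STOP

Answer: MRISAMNYLSG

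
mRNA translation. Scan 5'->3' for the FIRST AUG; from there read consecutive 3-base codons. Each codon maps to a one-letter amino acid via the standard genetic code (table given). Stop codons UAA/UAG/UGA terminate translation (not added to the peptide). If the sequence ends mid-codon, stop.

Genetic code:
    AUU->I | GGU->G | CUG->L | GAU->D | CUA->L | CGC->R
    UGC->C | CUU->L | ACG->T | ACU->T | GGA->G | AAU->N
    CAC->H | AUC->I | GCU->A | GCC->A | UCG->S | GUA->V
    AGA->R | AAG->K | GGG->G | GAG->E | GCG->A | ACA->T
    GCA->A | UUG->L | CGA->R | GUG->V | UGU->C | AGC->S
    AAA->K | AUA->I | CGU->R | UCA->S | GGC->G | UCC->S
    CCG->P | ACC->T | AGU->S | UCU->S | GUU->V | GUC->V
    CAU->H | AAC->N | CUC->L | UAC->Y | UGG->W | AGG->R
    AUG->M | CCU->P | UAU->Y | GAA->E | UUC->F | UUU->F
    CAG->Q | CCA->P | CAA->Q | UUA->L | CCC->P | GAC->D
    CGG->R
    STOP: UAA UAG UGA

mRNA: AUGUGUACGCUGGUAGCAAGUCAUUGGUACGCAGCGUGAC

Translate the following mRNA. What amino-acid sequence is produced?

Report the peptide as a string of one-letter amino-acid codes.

Answer: MCTLVASHWYAA

Derivation:
start AUG at pos 0
pos 0: AUG -> M; peptide=M
pos 3: UGU -> C; peptide=MC
pos 6: ACG -> T; peptide=MCT
pos 9: CUG -> L; peptide=MCTL
pos 12: GUA -> V; peptide=MCTLV
pos 15: GCA -> A; peptide=MCTLVA
pos 18: AGU -> S; peptide=MCTLVAS
pos 21: CAU -> H; peptide=MCTLVASH
pos 24: UGG -> W; peptide=MCTLVASHW
pos 27: UAC -> Y; peptide=MCTLVASHWY
pos 30: GCA -> A; peptide=MCTLVASHWYA
pos 33: GCG -> A; peptide=MCTLVASHWYAA
pos 36: UGA -> STOP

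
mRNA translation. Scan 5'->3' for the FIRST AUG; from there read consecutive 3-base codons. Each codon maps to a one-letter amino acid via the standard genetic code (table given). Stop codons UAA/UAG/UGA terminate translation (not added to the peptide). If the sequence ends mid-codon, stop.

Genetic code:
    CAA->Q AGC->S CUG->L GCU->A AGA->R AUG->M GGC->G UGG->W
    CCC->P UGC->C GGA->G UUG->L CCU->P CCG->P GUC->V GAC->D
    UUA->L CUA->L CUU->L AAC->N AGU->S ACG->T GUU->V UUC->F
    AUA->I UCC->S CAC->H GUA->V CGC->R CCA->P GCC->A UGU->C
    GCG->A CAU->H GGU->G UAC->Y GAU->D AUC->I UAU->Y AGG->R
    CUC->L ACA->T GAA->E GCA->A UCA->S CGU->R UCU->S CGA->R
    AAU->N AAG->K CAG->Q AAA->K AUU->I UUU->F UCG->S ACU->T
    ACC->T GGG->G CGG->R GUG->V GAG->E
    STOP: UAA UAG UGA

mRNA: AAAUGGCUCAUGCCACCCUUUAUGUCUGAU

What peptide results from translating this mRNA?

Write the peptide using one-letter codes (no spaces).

Answer: MAHATLYV

Derivation:
start AUG at pos 2
pos 2: AUG -> M; peptide=M
pos 5: GCU -> A; peptide=MA
pos 8: CAU -> H; peptide=MAH
pos 11: GCC -> A; peptide=MAHA
pos 14: ACC -> T; peptide=MAHAT
pos 17: CUU -> L; peptide=MAHATL
pos 20: UAU -> Y; peptide=MAHATLY
pos 23: GUC -> V; peptide=MAHATLYV
pos 26: UGA -> STOP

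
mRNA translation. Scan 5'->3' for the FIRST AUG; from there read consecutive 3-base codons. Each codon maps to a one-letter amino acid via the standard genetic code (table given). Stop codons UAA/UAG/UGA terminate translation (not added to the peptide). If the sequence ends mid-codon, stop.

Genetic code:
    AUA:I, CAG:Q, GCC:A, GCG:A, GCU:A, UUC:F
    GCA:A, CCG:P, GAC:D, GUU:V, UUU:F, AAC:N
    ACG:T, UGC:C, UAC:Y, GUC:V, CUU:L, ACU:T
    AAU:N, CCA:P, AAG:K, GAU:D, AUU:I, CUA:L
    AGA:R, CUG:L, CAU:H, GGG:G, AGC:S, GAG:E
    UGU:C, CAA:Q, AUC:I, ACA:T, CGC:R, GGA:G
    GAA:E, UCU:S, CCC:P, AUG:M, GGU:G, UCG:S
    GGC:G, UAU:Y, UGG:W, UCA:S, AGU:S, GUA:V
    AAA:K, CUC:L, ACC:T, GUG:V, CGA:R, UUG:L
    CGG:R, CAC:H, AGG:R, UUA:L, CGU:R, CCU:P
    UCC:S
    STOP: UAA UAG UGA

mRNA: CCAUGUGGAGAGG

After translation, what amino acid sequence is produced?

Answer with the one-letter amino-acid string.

Answer: MWR

Derivation:
start AUG at pos 2
pos 2: AUG -> M; peptide=M
pos 5: UGG -> W; peptide=MW
pos 8: AGA -> R; peptide=MWR
pos 11: only 2 nt remain (<3), stop (end of mRNA)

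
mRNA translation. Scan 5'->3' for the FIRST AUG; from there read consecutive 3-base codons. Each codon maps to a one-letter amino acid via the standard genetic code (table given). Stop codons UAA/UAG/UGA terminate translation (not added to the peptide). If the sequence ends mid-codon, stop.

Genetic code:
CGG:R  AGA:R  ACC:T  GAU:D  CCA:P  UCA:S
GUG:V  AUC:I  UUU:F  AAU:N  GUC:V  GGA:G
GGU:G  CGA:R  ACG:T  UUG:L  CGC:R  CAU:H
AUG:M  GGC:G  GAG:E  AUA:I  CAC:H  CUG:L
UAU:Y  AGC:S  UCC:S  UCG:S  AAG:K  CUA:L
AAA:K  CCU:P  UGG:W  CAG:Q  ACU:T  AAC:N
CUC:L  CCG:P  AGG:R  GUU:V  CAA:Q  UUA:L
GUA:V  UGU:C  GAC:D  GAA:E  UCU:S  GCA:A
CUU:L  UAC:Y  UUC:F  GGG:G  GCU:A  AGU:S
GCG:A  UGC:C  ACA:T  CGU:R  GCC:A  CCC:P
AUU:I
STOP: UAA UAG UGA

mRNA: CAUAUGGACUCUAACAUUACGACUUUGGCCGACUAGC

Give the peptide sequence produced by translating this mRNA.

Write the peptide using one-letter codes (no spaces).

Answer: MDSNITTLAD

Derivation:
start AUG at pos 3
pos 3: AUG -> M; peptide=M
pos 6: GAC -> D; peptide=MD
pos 9: UCU -> S; peptide=MDS
pos 12: AAC -> N; peptide=MDSN
pos 15: AUU -> I; peptide=MDSNI
pos 18: ACG -> T; peptide=MDSNIT
pos 21: ACU -> T; peptide=MDSNITT
pos 24: UUG -> L; peptide=MDSNITTL
pos 27: GCC -> A; peptide=MDSNITTLA
pos 30: GAC -> D; peptide=MDSNITTLAD
pos 33: UAG -> STOP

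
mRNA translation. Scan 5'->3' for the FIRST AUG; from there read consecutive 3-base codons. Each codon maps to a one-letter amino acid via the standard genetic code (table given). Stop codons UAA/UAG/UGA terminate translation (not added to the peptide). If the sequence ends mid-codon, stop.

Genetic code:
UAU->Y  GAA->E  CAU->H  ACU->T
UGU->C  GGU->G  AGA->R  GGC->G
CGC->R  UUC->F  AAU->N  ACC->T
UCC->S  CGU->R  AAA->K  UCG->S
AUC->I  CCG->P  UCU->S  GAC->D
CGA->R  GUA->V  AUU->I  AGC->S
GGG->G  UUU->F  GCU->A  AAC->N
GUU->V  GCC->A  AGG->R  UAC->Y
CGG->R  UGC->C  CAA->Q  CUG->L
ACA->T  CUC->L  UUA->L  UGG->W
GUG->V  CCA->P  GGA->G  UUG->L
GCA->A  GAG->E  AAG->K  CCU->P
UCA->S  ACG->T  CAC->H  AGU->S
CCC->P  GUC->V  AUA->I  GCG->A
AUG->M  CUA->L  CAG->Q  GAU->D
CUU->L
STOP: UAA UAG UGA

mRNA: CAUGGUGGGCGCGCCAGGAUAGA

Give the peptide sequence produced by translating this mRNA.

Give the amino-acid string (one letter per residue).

start AUG at pos 1
pos 1: AUG -> M; peptide=M
pos 4: GUG -> V; peptide=MV
pos 7: GGC -> G; peptide=MVG
pos 10: GCG -> A; peptide=MVGA
pos 13: CCA -> P; peptide=MVGAP
pos 16: GGA -> G; peptide=MVGAPG
pos 19: UAG -> STOP

Answer: MVGAPG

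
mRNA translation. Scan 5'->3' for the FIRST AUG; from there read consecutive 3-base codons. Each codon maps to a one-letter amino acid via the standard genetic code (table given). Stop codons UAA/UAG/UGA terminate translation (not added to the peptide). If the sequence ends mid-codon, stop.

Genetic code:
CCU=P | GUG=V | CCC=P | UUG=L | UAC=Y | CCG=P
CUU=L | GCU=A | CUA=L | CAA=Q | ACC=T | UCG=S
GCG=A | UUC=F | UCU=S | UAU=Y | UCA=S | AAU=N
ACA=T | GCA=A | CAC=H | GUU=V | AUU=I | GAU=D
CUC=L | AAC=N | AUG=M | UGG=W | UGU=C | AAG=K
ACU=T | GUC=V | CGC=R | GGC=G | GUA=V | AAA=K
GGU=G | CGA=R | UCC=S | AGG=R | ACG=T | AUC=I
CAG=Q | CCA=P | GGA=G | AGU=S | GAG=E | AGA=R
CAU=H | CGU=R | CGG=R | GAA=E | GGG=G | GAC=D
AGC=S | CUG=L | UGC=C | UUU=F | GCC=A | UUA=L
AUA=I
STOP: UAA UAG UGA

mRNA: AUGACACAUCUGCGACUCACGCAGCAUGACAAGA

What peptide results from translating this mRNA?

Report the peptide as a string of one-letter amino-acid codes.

start AUG at pos 0
pos 0: AUG -> M; peptide=M
pos 3: ACA -> T; peptide=MT
pos 6: CAU -> H; peptide=MTH
pos 9: CUG -> L; peptide=MTHL
pos 12: CGA -> R; peptide=MTHLR
pos 15: CUC -> L; peptide=MTHLRL
pos 18: ACG -> T; peptide=MTHLRLT
pos 21: CAG -> Q; peptide=MTHLRLTQ
pos 24: CAU -> H; peptide=MTHLRLTQH
pos 27: GAC -> D; peptide=MTHLRLTQHD
pos 30: AAG -> K; peptide=MTHLRLTQHDK
pos 33: only 1 nt remain (<3), stop (end of mRNA)

Answer: MTHLRLTQHDK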